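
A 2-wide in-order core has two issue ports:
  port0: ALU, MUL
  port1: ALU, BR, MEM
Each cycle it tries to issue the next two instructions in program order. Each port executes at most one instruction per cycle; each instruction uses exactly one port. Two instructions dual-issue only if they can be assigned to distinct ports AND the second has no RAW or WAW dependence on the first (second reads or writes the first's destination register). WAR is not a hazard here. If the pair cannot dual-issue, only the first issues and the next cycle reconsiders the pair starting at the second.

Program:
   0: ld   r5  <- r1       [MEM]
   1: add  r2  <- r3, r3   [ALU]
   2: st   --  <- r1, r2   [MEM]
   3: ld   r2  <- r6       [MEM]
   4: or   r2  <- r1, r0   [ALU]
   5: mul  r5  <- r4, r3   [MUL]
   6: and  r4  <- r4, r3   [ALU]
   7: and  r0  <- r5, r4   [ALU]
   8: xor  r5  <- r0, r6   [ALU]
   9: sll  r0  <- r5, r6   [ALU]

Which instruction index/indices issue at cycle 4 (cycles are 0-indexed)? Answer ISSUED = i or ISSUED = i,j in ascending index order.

[0] i0,i1  ld.MEM;add.ALU  -- 2-wide
[1] i2  st.MEM  -- no-port MEM/MEM
[2] i3  ld.MEM  -- WAW r2
[3] i4,i5  or.ALU;mul.MUL  -- 2-wide
[4] i6  and.ALU  -- RAW r4
[5] i7  and.ALU  -- RAW r0
[6] i8  xor.ALU  -- RAW r5
[7] i9  sll.ALU  -- tail

ISSUED = 6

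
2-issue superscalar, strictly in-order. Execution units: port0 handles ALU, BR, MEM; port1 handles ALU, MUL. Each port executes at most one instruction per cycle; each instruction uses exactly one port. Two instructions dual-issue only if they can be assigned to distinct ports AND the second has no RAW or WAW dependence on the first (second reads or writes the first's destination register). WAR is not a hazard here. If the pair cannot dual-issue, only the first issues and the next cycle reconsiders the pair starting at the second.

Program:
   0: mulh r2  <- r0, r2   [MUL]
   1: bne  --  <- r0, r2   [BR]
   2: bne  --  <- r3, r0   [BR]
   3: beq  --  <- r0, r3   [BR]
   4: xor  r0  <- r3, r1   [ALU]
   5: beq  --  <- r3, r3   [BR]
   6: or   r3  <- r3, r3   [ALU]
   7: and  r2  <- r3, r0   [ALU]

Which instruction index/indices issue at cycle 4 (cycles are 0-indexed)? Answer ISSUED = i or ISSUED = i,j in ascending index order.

c0: i0 mulh  RAW r2
c1: i1 bne  no-port BR/BR
c2: i2 bne  no-port BR/BR
c3: i3&i4 beq;xor  2-wide
c4: i5&i6 beq;or  2-wide
c5: i7 and  tail

ISSUED = 5,6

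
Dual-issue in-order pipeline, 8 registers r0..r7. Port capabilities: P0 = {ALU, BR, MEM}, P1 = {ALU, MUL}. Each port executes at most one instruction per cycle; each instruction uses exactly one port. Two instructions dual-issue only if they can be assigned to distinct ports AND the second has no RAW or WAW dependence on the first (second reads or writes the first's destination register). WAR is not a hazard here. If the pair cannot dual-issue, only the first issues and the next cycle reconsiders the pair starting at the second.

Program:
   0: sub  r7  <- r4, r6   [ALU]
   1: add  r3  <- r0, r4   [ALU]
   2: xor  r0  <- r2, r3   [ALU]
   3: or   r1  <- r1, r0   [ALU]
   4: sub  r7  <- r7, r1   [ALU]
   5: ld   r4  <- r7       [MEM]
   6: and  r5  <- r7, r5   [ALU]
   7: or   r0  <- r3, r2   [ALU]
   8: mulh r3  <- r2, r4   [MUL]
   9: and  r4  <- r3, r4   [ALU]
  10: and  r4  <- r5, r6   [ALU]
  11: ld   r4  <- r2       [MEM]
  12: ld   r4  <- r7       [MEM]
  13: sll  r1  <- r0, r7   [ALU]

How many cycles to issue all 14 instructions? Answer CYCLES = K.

  cy0 -> i0&i1 (sub.ALU add.ALU) dual
  cy1 -> i2 (xor.ALU) RAW r0
  cy2 -> i3 (or.ALU) RAW r1
  cy3 -> i4 (sub.ALU) RAW r7
  cy4 -> i5&i6 (ld.MEM and.ALU) dual
  cy5 -> i7&i8 (or.ALU mulh.MUL) dual
  cy6 -> i9 (and.ALU) WAW r4
  cy7 -> i10 (and.ALU) WAW r4
  cy8 -> i11 (ld.MEM) no-port MEM/MEM
  cy9 -> i12&i13 (ld.MEM sll.ALU) dual

CYCLES = 10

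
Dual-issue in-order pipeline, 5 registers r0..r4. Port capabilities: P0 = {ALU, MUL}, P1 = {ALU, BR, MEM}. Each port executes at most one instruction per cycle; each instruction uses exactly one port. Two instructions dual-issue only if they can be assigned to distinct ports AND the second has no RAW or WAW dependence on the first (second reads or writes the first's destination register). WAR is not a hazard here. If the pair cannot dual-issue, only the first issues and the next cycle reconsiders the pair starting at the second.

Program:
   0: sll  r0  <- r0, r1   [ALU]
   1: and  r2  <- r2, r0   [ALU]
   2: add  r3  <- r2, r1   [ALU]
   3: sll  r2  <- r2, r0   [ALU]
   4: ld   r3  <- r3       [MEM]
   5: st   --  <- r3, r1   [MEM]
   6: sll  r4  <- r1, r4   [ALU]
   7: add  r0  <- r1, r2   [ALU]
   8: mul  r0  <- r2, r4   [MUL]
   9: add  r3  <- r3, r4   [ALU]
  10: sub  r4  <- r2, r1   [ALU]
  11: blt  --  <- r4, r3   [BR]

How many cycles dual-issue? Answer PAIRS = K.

  cy0 -> i0 (sll) RAW r0
  cy1 -> i1 (and) RAW r2
  cy2 -> i2+i3 (add sll) pair
  cy3 -> i4 (ld) no-port MEM/MEM
  cy4 -> i5+i6 (st sll) pair
  cy5 -> i7 (add) WAW r0
  cy6 -> i8+i9 (mul add) pair
  cy7 -> i10 (sub) RAW r4
  cy8 -> i11 (blt) tail

PAIRS = 3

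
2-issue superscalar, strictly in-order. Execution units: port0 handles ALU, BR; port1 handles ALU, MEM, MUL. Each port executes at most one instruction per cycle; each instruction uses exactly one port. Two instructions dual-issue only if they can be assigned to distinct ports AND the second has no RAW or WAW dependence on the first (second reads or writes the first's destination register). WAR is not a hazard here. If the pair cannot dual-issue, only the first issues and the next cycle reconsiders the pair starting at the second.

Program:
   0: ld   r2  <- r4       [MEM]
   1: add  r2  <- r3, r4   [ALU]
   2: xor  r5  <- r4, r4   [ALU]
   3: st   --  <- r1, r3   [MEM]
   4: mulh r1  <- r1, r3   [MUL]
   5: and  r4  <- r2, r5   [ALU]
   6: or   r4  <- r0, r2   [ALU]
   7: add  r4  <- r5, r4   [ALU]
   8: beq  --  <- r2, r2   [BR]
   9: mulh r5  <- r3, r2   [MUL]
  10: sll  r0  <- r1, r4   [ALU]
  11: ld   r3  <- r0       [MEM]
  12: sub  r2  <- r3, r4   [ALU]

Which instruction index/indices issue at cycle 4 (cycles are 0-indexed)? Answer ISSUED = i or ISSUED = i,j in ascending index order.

c0: i0 ld  WAW r2
c1: i1/i2 add/xor  2-wide
c2: i3 st  no-port MEM/MUL
c3: i4/i5 mulh/and  2-wide
c4: i6 or  RAW+WAW r4
c5: i7/i8 add/beq  2-wide
c6: i9/i10 mulh/sll  2-wide
c7: i11 ld  RAW r3
c8: i12 sub  tail

ISSUED = 6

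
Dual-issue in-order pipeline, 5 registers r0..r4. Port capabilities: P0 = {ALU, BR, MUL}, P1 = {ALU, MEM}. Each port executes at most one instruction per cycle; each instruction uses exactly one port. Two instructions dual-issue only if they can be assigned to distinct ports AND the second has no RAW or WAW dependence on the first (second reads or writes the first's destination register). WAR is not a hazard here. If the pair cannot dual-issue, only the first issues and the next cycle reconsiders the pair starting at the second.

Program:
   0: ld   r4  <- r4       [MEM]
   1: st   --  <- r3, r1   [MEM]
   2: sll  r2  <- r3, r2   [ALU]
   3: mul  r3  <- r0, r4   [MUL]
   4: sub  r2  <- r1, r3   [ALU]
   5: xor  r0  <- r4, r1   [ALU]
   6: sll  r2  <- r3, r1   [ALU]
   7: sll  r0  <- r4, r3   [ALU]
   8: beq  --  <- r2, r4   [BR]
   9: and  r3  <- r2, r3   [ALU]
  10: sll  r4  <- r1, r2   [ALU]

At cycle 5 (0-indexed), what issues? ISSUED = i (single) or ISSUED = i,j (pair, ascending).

[0] i0  ld.MEM  -- no-port MEM/MEM
[1] i1+i2  st.MEM sll.ALU  -- dual
[2] i3  mul.MUL  -- RAW r3
[3] i4+i5  sub.ALU xor.ALU  -- dual
[4] i6+i7  sll.ALU sll.ALU  -- dual
[5] i8+i9  beq.BR and.ALU  -- dual
[6] i10  sll.ALU  -- tail

ISSUED = 8,9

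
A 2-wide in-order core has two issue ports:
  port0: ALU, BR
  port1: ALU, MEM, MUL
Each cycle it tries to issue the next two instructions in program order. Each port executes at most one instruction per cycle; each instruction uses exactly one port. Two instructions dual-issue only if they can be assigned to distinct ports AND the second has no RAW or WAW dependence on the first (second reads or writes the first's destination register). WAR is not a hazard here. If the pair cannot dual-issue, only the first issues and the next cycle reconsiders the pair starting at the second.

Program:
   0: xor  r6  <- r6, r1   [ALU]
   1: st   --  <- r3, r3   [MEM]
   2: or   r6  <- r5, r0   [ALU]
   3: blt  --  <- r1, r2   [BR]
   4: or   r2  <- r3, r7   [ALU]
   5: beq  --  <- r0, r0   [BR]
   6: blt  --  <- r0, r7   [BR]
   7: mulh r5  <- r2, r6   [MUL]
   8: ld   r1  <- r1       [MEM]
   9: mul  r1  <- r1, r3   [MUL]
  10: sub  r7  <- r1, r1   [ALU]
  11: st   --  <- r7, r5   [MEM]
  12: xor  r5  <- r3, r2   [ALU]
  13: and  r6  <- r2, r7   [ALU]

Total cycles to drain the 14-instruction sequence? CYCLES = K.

[0] i0&i1  xor/st  -- 2-wide
[1] i2&i3  or/blt  -- 2-wide
[2] i4&i5  or/beq  -- 2-wide
[3] i6&i7  blt/mulh  -- 2-wide
[4] i8  ld  -- no-port MEM/MUL
[5] i9  mul  -- RAW r1
[6] i10  sub  -- RAW r7
[7] i11&i12  st/xor  -- 2-wide
[8] i13  and  -- tail

CYCLES = 9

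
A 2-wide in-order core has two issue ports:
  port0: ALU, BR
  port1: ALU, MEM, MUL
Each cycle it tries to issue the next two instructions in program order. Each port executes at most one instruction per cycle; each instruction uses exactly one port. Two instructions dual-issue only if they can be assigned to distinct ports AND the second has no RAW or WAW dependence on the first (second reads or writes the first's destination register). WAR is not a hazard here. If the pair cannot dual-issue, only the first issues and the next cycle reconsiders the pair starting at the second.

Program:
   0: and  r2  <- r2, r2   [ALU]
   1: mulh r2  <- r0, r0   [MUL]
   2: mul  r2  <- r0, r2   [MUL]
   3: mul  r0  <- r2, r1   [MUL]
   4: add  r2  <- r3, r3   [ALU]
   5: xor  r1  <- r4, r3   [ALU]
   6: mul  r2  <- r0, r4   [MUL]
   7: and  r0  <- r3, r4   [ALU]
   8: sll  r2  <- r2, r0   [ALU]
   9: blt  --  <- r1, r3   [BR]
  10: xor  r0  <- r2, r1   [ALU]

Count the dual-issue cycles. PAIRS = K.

PAIRS = 3

[0] i0  and  -- WAW r2
[1] i1  mulh  -- no-port MUL/MUL
[2] i2  mul  -- no-port MUL/MUL
[3] i3,i4  mul;add  -- 2-wide
[4] i5,i6  xor;mul  -- 2-wide
[5] i7  and  -- RAW r0
[6] i8,i9  sll;blt  -- 2-wide
[7] i10  xor  -- tail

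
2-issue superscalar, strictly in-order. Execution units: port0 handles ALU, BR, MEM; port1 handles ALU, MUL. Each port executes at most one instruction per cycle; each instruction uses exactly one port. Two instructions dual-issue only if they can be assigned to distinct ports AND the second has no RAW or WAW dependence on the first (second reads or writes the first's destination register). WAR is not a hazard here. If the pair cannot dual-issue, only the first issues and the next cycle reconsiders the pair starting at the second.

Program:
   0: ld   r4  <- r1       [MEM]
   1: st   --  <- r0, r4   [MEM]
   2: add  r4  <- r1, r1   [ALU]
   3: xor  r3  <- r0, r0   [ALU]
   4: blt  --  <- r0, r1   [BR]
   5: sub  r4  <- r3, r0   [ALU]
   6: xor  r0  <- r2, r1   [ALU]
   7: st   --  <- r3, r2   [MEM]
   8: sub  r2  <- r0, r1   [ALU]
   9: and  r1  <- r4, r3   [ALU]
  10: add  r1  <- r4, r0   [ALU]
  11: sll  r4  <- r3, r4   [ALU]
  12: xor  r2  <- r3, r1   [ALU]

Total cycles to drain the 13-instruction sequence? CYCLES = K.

CYCLES = 8

t=0 i0:ld ; no-port MEM/MEM
t=1 i1&i2:st;add ; pair
t=2 i3&i4:xor;blt ; pair
t=3 i5&i6:sub;xor ; pair
t=4 i7&i8:st;sub ; pair
t=5 i9:and ; WAW r1
t=6 i10&i11:add;sll ; pair
t=7 i12:xor ; tail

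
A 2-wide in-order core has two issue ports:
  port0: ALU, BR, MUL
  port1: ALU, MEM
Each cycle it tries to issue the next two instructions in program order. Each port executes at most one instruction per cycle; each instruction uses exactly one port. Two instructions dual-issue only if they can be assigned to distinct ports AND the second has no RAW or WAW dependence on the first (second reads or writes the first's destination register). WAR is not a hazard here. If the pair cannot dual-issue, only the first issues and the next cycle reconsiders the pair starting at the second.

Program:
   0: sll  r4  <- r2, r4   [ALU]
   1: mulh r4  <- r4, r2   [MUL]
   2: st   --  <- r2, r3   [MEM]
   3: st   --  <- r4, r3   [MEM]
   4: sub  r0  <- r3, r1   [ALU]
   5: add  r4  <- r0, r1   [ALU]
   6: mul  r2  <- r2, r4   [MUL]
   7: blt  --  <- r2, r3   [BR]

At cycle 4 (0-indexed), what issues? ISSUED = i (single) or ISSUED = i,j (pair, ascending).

ISSUED = 6

t=0 i0:sll ; RAW+WAW r4
t=1 i1/i2:mulh/st ; dual
t=2 i3/i4:st/sub ; dual
t=3 i5:add ; RAW r4
t=4 i6:mul ; no-port MUL/BR
t=5 i7:blt ; tail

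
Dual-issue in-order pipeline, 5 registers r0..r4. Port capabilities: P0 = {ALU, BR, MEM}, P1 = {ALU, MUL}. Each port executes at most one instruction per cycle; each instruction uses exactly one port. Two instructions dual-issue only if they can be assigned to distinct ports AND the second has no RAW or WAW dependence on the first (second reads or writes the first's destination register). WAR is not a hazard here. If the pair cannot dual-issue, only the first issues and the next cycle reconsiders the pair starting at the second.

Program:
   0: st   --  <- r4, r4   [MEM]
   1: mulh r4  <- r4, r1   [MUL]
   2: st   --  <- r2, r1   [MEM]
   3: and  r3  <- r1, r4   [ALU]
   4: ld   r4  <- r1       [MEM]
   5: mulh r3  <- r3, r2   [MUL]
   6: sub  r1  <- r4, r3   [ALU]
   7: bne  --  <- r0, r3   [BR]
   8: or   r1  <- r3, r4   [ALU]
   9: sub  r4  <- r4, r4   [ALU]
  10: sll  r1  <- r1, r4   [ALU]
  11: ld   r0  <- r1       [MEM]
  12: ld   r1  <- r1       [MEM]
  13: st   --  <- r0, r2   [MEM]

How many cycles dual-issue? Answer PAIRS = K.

PAIRS = 5

[0] i0/i1  st/mulh  -- 2-wide
[1] i2/i3  st/and  -- 2-wide
[2] i4/i5  ld/mulh  -- 2-wide
[3] i6/i7  sub/bne  -- 2-wide
[4] i8/i9  or/sub  -- 2-wide
[5] i10  sll  -- RAW r1
[6] i11  ld  -- no-port MEM/MEM
[7] i12  ld  -- no-port MEM/MEM
[8] i13  st  -- tail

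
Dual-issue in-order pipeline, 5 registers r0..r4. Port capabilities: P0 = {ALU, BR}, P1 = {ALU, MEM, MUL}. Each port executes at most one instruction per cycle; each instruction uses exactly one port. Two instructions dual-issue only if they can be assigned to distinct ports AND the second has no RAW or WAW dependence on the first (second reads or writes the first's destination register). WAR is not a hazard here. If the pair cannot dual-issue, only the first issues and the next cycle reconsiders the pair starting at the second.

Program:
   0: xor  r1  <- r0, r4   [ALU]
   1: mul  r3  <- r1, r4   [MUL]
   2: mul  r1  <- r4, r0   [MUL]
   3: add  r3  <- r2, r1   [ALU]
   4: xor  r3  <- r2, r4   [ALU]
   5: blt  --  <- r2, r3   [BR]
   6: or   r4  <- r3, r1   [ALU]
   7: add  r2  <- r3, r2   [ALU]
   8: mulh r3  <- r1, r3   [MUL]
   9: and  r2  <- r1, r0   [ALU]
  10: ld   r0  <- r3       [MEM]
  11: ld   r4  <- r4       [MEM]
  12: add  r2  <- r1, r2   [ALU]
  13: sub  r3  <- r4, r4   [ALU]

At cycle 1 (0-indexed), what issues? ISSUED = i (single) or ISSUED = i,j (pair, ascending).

t=0 i0:xor ; RAW r1
t=1 i1:mul ; no-port MUL/MUL
t=2 i2:mul ; RAW r1
t=3 i3:add ; WAW r3
t=4 i4:xor ; RAW r3
t=5 i5/i6:blt or ; 2-wide
t=6 i7/i8:add mulh ; 2-wide
t=7 i9/i10:and ld ; 2-wide
t=8 i11/i12:ld add ; 2-wide
t=9 i13:sub ; tail

ISSUED = 1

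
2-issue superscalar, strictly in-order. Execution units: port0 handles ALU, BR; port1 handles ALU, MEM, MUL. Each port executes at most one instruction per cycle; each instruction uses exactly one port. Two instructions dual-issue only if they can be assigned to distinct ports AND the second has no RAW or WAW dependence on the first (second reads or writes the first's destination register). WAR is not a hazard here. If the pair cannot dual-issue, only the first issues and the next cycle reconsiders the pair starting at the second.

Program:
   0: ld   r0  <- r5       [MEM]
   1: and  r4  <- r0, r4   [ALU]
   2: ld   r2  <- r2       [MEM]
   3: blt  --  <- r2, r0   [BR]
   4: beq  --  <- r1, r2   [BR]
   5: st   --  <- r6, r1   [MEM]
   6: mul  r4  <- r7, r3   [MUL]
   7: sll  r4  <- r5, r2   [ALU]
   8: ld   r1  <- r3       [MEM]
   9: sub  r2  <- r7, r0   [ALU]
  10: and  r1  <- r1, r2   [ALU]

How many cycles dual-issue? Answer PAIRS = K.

c0: i0 ld.MEM  RAW r0
c1: i1/i2 and.ALU+ld.MEM  pair
c2: i3 blt.BR  no-port BR/BR
c3: i4/i5 beq.BR+st.MEM  pair
c4: i6 mul.MUL  WAW r4
c5: i7/i8 sll.ALU+ld.MEM  pair
c6: i9 sub.ALU  RAW r2
c7: i10 and.ALU  tail

PAIRS = 3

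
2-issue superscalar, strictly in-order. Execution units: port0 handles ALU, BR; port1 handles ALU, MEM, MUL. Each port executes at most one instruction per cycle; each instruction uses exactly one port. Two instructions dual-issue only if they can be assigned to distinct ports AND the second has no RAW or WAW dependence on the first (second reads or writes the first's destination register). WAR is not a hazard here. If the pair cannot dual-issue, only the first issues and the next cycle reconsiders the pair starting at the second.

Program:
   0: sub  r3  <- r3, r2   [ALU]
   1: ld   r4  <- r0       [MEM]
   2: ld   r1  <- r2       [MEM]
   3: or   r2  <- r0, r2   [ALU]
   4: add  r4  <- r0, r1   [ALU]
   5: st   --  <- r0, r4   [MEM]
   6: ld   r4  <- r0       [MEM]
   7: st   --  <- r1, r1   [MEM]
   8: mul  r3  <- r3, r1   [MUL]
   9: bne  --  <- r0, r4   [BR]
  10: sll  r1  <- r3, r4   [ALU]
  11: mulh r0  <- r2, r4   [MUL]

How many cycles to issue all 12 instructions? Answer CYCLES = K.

  cy0 -> i0&i1 (sub.ALU;ld.MEM) pair
  cy1 -> i2&i3 (ld.MEM;or.ALU) pair
  cy2 -> i4 (add.ALU) RAW r4
  cy3 -> i5 (st.MEM) no-port MEM/MEM
  cy4 -> i6 (ld.MEM) no-port MEM/MEM
  cy5 -> i7 (st.MEM) no-port MEM/MUL
  cy6 -> i8&i9 (mul.MUL;bne.BR) pair
  cy7 -> i10&i11 (sll.ALU;mulh.MUL) pair

CYCLES = 8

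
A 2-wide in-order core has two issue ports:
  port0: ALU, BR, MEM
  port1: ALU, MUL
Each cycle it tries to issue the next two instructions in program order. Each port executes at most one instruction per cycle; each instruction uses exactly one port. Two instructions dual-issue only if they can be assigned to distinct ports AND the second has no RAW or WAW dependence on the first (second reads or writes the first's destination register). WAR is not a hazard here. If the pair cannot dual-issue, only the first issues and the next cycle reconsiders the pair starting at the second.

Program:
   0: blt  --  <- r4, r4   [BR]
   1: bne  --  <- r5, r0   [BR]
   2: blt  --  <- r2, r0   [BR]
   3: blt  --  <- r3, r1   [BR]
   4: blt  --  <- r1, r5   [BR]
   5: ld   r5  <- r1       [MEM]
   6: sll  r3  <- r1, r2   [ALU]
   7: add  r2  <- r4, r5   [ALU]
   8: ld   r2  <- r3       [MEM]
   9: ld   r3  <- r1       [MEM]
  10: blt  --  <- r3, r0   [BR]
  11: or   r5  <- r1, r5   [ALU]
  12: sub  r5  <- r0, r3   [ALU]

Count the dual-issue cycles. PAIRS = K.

0. blt @i0  | no-port BR/BR
1. bne @i1  | no-port BR/BR
2. blt @i2  | no-port BR/BR
3. blt @i3  | no-port BR/BR
4. blt @i4  | no-port BR/MEM
5. ld sll @i5+i6  | 2-wide
6. add @i7  | WAW r2
7. ld @i8  | no-port MEM/MEM
8. ld @i9  | no-port MEM/BR
9. blt or @i10+i11  | 2-wide
10. sub @i12  | tail

PAIRS = 2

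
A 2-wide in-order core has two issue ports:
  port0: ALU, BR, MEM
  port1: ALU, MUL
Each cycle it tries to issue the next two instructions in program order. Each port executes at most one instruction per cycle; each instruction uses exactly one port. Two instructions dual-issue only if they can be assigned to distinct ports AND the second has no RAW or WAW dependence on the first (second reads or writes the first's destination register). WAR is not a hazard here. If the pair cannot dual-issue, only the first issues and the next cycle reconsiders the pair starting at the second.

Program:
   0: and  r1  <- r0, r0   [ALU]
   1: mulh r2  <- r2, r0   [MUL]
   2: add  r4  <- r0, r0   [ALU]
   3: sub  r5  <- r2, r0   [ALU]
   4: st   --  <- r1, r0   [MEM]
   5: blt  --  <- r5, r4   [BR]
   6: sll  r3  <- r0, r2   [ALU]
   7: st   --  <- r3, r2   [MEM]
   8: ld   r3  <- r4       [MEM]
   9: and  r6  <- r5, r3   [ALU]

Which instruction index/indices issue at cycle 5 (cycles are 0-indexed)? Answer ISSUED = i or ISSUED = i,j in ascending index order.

ISSUED = 8

0. and.ALU mulh.MUL @i0&i1  | dual
1. add.ALU sub.ALU @i2&i3  | dual
2. st.MEM @i4  | no-port MEM/BR
3. blt.BR sll.ALU @i5&i6  | dual
4. st.MEM @i7  | no-port MEM/MEM
5. ld.MEM @i8  | RAW r3
6. and.ALU @i9  | tail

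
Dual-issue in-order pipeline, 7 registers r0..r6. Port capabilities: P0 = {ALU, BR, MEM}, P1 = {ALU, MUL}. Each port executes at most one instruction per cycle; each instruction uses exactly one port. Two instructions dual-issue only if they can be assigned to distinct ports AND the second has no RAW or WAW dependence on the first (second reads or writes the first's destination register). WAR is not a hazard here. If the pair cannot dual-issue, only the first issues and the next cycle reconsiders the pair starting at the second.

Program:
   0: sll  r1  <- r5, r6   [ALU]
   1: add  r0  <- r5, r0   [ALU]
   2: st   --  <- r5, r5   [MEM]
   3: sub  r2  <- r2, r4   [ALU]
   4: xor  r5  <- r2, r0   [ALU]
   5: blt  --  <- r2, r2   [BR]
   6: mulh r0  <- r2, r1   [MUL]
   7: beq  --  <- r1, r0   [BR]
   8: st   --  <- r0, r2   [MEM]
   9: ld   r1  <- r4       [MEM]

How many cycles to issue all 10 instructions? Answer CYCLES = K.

0. sll+add @i0&i1  | dual
1. st+sub @i2&i3  | dual
2. xor+blt @i4&i5  | dual
3. mulh @i6  | RAW r0
4. beq @i7  | no-port BR/MEM
5. st @i8  | no-port MEM/MEM
6. ld @i9  | tail

CYCLES = 7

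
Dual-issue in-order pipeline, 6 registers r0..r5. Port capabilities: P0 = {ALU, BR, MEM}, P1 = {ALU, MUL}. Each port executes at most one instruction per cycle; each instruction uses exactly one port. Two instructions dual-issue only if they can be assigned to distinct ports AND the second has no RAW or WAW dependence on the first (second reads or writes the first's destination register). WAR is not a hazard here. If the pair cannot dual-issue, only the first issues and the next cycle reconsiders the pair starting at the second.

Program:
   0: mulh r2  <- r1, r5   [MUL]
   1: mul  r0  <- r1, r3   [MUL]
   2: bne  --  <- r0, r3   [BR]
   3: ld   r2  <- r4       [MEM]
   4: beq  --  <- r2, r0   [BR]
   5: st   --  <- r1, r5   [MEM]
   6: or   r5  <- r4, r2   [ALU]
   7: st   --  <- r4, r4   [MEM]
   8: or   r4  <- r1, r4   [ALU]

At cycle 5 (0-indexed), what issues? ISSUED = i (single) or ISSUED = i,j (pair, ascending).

ISSUED = 5,6

0. mulh @i0  | no-port MUL/MUL
1. mul @i1  | RAW r0
2. bne @i2  | no-port BR/MEM
3. ld @i3  | no-port MEM/BR
4. beq @i4  | no-port BR/MEM
5. st/or @i5&i6  | pair
6. st/or @i7&i8  | pair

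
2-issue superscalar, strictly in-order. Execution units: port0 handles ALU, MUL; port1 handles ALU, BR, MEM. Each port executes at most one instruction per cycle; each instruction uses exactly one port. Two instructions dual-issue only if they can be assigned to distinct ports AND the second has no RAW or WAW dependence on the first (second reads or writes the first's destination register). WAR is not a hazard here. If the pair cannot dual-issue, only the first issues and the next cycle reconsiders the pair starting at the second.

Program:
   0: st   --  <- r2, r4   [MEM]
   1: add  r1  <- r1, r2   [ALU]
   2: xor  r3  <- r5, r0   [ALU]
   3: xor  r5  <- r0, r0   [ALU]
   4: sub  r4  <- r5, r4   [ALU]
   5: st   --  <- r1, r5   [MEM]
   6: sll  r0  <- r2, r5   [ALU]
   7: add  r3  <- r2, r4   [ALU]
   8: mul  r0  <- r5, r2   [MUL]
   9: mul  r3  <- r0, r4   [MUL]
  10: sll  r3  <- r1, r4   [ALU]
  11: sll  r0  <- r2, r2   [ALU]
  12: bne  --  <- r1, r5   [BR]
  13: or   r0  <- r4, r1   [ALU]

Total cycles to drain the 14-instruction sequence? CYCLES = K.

CYCLES = 8

[0] i0/i1  st+add  -- 2-wide
[1] i2/i3  xor+xor  -- 2-wide
[2] i4/i5  sub+st  -- 2-wide
[3] i6/i7  sll+add  -- 2-wide
[4] i8  mul  -- no-port MUL/MUL
[5] i9  mul  -- WAW r3
[6] i10/i11  sll+sll  -- 2-wide
[7] i12/i13  bne+or  -- 2-wide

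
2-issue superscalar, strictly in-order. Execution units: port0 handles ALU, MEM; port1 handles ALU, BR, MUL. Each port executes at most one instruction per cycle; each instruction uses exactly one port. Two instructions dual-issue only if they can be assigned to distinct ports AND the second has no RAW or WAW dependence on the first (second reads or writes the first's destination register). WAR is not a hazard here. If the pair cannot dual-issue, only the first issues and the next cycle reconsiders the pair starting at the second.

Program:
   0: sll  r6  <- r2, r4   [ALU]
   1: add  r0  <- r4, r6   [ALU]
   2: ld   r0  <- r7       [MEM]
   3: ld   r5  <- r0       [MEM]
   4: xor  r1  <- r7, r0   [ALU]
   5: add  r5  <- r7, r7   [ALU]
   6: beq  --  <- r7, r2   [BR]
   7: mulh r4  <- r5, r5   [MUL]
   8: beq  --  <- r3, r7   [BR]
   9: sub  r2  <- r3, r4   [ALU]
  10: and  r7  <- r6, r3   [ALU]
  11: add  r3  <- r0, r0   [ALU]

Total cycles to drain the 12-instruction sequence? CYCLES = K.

t=0 i0:sll.ALU ; RAW r6
t=1 i1:add.ALU ; WAW r0
t=2 i2:ld.MEM ; no-port MEM/MEM
t=3 i3,i4:ld.MEM+xor.ALU ; pair
t=4 i5,i6:add.ALU+beq.BR ; pair
t=5 i7:mulh.MUL ; no-port MUL/BR
t=6 i8,i9:beq.BR+sub.ALU ; pair
t=7 i10,i11:and.ALU+add.ALU ; pair

CYCLES = 8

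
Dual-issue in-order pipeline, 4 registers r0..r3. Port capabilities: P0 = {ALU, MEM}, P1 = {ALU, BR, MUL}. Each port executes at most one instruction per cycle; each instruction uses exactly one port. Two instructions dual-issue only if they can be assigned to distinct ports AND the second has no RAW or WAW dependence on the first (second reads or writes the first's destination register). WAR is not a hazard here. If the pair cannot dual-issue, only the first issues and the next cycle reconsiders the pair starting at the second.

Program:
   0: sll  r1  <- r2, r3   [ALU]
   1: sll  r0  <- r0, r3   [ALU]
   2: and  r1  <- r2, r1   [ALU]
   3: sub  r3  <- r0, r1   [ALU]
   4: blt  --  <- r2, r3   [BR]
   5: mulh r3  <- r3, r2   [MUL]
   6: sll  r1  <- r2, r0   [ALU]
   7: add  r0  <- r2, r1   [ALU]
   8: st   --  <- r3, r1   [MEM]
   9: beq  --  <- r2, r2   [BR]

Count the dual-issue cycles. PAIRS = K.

PAIRS = 3

t=0 i0&i1:sll.ALU+sll.ALU ; 2-wide
t=1 i2:and.ALU ; RAW r1
t=2 i3:sub.ALU ; RAW r3
t=3 i4:blt.BR ; no-port BR/MUL
t=4 i5&i6:mulh.MUL+sll.ALU ; 2-wide
t=5 i7&i8:add.ALU+st.MEM ; 2-wide
t=6 i9:beq.BR ; tail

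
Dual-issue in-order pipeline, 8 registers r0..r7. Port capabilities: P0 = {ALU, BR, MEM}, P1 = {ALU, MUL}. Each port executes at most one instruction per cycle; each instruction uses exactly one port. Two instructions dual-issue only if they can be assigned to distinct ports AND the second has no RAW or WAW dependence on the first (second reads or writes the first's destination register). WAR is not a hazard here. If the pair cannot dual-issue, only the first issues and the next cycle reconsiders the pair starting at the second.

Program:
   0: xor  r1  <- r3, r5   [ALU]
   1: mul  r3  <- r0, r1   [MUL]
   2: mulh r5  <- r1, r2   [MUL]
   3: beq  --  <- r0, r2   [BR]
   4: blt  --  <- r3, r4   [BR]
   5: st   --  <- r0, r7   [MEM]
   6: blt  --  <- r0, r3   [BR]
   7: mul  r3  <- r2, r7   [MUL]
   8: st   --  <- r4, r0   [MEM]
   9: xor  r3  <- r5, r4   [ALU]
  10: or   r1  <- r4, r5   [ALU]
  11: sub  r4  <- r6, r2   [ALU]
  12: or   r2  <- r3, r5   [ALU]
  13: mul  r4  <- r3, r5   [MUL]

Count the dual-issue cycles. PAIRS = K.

PAIRS = 5

#0 head=0: xor i0 RAW r1
#1 head=1: mul i1 no-port MUL/MUL
#2 head=2: mulh/beq i2&i3 2-wide
#3 head=4: blt i4 no-port BR/MEM
#4 head=5: st i5 no-port MEM/BR
#5 head=6: blt/mul i6&i7 2-wide
#6 head=8: st/xor i8&i9 2-wide
#7 head=10: or/sub i10&i11 2-wide
#8 head=12: or/mul i12&i13 2-wide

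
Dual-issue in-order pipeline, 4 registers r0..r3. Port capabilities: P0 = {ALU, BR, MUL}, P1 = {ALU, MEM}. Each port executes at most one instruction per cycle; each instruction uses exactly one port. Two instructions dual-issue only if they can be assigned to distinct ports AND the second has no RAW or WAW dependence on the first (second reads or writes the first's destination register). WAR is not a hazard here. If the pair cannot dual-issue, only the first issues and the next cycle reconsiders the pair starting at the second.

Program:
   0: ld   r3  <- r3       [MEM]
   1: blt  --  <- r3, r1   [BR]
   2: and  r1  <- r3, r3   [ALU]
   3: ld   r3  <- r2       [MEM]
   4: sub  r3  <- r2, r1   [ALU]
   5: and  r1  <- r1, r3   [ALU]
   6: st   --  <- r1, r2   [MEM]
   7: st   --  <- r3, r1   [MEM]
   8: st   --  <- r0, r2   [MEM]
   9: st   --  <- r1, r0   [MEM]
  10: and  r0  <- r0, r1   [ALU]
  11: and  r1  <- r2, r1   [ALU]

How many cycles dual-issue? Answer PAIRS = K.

PAIRS = 2

c0: i0 ld.MEM  RAW r3
c1: i1/i2 blt.BR and.ALU  2-wide
c2: i3 ld.MEM  WAW r3
c3: i4 sub.ALU  RAW r3
c4: i5 and.ALU  RAW r1
c5: i6 st.MEM  no-port MEM/MEM
c6: i7 st.MEM  no-port MEM/MEM
c7: i8 st.MEM  no-port MEM/MEM
c8: i9/i10 st.MEM and.ALU  2-wide
c9: i11 and.ALU  tail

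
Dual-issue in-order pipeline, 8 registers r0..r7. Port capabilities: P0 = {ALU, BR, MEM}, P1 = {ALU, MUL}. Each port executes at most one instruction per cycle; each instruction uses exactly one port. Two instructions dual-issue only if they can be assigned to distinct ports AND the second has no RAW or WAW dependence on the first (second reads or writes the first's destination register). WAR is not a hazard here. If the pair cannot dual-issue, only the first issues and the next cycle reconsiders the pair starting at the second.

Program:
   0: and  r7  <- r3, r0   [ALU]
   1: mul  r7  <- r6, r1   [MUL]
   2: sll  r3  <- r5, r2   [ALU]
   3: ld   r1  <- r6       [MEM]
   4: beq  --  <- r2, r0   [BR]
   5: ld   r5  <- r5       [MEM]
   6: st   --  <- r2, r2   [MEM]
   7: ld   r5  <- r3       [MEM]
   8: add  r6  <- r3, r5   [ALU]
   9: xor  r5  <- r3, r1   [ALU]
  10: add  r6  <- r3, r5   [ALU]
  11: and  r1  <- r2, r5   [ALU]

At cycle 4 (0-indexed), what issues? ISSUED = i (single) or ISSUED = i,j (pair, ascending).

  cy0 -> i0 (and) WAW r7
  cy1 -> i1+i2 (mul+sll) 2-wide
  cy2 -> i3 (ld) no-port MEM/BR
  cy3 -> i4 (beq) no-port BR/MEM
  cy4 -> i5 (ld) no-port MEM/MEM
  cy5 -> i6 (st) no-port MEM/MEM
  cy6 -> i7 (ld) RAW r5
  cy7 -> i8+i9 (add+xor) 2-wide
  cy8 -> i10+i11 (add+and) 2-wide

ISSUED = 5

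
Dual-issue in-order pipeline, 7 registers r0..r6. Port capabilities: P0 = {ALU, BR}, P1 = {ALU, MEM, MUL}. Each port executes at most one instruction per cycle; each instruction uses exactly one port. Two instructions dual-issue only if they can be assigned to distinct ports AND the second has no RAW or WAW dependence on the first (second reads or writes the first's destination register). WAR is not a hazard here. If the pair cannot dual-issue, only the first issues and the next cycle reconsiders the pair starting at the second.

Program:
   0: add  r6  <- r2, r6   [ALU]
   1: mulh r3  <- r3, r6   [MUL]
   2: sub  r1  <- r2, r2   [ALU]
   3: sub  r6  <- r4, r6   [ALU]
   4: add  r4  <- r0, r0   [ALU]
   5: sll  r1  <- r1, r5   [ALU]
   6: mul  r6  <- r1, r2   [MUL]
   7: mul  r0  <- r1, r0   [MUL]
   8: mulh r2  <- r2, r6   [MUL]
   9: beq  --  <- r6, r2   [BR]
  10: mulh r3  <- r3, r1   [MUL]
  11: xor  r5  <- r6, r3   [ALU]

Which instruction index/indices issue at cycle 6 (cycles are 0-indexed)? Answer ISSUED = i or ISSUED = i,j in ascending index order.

t=0 i0:add ; RAW r6
t=1 i1,i2:mulh/sub ; pair
t=2 i3,i4:sub/add ; pair
t=3 i5:sll ; RAW r1
t=4 i6:mul ; no-port MUL/MUL
t=5 i7:mul ; no-port MUL/MUL
t=6 i8:mulh ; RAW r2
t=7 i9,i10:beq/mulh ; pair
t=8 i11:xor ; tail

ISSUED = 8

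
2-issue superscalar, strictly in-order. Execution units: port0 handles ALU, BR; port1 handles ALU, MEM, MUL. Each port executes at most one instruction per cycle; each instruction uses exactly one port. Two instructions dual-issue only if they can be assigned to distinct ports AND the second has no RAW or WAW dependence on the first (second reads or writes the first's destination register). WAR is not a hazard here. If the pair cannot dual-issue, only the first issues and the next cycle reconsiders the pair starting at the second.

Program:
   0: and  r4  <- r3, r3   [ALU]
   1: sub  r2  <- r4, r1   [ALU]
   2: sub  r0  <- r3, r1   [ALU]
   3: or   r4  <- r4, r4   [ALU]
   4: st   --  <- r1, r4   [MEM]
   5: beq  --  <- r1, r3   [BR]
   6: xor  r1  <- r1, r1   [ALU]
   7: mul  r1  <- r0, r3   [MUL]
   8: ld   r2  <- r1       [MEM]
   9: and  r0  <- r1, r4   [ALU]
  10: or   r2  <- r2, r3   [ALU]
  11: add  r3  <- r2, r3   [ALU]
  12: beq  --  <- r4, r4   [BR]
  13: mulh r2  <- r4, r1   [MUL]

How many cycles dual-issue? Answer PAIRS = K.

PAIRS = 4

t=0 i0:and.ALU ; RAW r4
t=1 i1+i2:sub.ALU sub.ALU ; pair
t=2 i3:or.ALU ; RAW r4
t=3 i4+i5:st.MEM beq.BR ; pair
t=4 i6:xor.ALU ; WAW r1
t=5 i7:mul.MUL ; no-port MUL/MEM
t=6 i8+i9:ld.MEM and.ALU ; pair
t=7 i10:or.ALU ; RAW r2
t=8 i11+i12:add.ALU beq.BR ; pair
t=9 i13:mulh.MUL ; tail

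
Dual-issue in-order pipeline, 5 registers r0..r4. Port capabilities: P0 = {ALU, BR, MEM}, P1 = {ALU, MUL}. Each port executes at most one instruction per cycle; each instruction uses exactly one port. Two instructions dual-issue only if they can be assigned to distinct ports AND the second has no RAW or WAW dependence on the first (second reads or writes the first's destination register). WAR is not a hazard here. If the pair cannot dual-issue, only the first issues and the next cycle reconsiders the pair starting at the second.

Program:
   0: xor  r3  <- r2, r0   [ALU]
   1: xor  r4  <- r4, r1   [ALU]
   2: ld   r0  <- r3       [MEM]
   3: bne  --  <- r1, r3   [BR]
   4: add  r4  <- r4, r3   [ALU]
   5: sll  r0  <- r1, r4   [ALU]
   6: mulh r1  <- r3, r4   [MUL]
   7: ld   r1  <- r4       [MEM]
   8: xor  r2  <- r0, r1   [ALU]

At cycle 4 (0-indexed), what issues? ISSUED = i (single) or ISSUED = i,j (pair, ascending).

ISSUED = 7

c0: i0,i1 xor.ALU+xor.ALU  pair
c1: i2 ld.MEM  no-port MEM/BR
c2: i3,i4 bne.BR+add.ALU  pair
c3: i5,i6 sll.ALU+mulh.MUL  pair
c4: i7 ld.MEM  RAW r1
c5: i8 xor.ALU  tail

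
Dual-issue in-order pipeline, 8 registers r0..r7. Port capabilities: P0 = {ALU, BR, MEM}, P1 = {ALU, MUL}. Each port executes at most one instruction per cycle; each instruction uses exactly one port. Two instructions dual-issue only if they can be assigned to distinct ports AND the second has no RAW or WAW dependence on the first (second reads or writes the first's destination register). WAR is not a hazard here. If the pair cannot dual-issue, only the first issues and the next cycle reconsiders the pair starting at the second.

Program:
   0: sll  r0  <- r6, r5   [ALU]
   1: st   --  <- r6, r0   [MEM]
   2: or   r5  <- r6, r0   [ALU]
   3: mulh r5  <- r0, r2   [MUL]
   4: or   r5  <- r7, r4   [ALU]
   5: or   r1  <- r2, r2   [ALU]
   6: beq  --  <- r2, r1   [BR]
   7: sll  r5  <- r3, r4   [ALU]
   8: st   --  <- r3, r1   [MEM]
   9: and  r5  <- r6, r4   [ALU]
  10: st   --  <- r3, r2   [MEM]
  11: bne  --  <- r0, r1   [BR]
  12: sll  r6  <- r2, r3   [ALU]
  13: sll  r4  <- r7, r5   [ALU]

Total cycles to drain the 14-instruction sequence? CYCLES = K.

#0 head=0: sll.ALU i0 RAW r0
#1 head=1: st.MEM or.ALU i1,i2 pair
#2 head=3: mulh.MUL i3 WAW r5
#3 head=4: or.ALU or.ALU i4,i5 pair
#4 head=6: beq.BR sll.ALU i6,i7 pair
#5 head=8: st.MEM and.ALU i8,i9 pair
#6 head=10: st.MEM i10 no-port MEM/BR
#7 head=11: bne.BR sll.ALU i11,i12 pair
#8 head=13: sll.ALU i13 tail

CYCLES = 9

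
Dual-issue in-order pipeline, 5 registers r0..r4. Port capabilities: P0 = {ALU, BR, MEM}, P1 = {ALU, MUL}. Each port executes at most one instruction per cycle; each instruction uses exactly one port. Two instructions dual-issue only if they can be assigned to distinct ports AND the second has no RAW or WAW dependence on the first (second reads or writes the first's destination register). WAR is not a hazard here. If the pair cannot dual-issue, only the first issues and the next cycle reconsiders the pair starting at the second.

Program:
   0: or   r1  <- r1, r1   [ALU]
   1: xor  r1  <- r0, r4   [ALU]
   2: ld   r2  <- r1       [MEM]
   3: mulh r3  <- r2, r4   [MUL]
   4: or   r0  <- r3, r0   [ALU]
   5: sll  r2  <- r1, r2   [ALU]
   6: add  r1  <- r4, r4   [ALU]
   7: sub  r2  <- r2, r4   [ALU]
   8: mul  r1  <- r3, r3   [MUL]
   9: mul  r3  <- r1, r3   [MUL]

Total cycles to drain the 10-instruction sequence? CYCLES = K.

CYCLES = 8

0. or @i0  | WAW r1
1. xor @i1  | RAW r1
2. ld @i2  | RAW r2
3. mulh @i3  | RAW r3
4. or+sll @i4/i5  | pair
5. add+sub @i6/i7  | pair
6. mul @i8  | no-port MUL/MUL
7. mul @i9  | tail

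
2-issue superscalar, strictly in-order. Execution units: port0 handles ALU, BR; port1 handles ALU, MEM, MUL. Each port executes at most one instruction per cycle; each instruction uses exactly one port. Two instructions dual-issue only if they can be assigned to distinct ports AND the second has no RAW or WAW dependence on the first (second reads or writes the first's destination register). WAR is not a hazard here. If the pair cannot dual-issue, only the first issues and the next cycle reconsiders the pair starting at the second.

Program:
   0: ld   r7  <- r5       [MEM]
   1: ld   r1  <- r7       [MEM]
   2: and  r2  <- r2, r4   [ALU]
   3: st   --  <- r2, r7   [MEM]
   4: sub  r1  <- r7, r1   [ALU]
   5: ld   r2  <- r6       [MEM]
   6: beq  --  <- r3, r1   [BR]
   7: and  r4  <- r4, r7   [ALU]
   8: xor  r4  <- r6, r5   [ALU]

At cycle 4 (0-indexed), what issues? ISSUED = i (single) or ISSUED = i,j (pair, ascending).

ISSUED = 7

  cy0 -> i0 (ld) no-port MEM/MEM
  cy1 -> i1+i2 (ld/and) 2-wide
  cy2 -> i3+i4 (st/sub) 2-wide
  cy3 -> i5+i6 (ld/beq) 2-wide
  cy4 -> i7 (and) WAW r4
  cy5 -> i8 (xor) tail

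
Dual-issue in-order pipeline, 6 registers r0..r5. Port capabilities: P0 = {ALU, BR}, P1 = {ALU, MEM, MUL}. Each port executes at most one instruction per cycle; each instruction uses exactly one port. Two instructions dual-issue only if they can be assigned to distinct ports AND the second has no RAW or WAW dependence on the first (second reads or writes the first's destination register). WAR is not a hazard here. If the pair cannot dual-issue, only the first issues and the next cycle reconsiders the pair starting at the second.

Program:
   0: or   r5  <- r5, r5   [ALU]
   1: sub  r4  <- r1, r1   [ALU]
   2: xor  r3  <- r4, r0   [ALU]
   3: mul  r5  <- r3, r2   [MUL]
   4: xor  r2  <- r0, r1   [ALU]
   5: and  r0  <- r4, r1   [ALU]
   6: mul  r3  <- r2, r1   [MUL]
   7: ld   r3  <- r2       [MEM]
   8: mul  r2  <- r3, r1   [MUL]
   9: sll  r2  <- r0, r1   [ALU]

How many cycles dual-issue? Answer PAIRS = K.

PAIRS = 3

  cy0 -> i0&i1 (or sub) dual
  cy1 -> i2 (xor) RAW r3
  cy2 -> i3&i4 (mul xor) dual
  cy3 -> i5&i6 (and mul) dual
  cy4 -> i7 (ld) no-port MEM/MUL
  cy5 -> i8 (mul) WAW r2
  cy6 -> i9 (sll) tail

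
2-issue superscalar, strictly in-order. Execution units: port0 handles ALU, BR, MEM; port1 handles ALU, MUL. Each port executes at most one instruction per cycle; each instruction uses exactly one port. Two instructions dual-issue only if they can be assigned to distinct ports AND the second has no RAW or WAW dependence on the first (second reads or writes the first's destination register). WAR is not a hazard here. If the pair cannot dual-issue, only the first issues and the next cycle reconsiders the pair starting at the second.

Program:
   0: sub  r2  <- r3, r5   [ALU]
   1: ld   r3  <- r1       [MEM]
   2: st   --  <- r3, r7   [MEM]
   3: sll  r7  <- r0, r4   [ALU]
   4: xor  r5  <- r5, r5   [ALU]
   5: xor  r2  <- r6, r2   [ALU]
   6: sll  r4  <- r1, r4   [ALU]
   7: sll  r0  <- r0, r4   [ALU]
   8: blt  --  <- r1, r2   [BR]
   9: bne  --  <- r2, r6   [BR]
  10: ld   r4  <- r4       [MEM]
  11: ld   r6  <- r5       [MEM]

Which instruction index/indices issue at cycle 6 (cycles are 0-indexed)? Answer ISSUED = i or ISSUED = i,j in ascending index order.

  cy0 -> i0+i1 (sub+ld) dual
  cy1 -> i2+i3 (st+sll) dual
  cy2 -> i4+i5 (xor+xor) dual
  cy3 -> i6 (sll) RAW r4
  cy4 -> i7+i8 (sll+blt) dual
  cy5 -> i9 (bne) no-port BR/MEM
  cy6 -> i10 (ld) no-port MEM/MEM
  cy7 -> i11 (ld) tail

ISSUED = 10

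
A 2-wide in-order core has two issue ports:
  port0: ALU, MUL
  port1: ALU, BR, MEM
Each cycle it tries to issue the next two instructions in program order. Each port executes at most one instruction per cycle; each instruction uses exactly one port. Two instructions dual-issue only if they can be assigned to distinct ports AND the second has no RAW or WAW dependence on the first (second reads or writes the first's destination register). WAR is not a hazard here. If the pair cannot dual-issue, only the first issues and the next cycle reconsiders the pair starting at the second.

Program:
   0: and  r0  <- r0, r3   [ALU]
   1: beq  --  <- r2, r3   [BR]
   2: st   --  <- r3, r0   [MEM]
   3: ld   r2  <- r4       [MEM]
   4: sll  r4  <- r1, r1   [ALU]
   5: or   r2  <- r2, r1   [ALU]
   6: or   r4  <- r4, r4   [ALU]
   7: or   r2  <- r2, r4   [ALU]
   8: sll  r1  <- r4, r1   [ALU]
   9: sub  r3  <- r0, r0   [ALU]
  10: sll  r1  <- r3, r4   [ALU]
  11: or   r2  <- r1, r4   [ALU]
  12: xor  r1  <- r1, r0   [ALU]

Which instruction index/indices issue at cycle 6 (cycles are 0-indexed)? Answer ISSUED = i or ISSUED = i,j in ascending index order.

#0 head=0: and;beq i0&i1 dual
#1 head=2: st i2 no-port MEM/MEM
#2 head=3: ld;sll i3&i4 dual
#3 head=5: or;or i5&i6 dual
#4 head=7: or;sll i7&i8 dual
#5 head=9: sub i9 RAW r3
#6 head=10: sll i10 RAW r1
#7 head=11: or;xor i11&i12 dual

ISSUED = 10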